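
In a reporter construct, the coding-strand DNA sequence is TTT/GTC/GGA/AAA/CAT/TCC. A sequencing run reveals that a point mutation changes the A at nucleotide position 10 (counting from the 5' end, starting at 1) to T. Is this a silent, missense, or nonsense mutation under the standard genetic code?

nonsense

Position 10 falls in codon 4: AAA → Lys.
After the substitution the codon is TAA → Stop.
The new codon is a stop codon, so this is a nonsense mutation.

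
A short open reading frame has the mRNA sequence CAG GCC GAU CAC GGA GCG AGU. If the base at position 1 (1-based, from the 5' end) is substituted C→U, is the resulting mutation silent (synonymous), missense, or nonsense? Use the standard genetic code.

nonsense

Position 1 falls in codon 1: CAG → Gln.
After the substitution the codon is UAG → Stop.
The new codon is a stop codon, so this is a nonsense mutation.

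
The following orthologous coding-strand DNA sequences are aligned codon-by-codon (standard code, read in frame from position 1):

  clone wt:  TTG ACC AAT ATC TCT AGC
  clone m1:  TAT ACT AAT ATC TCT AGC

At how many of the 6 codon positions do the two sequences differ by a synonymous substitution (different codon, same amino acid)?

Codon 1: TTG Leu / TAT Tyr — nonsynonymous.
Codon 2: ACC Thr / ACT Thr — synonymous.
Codon 3: AAT Asn / AAT Asn — identical.
Codon 4: ATC Ile / ATC Ile — identical.
Codon 5: TCT Ser / TCT Ser — identical.
Codon 6: AGC Ser / AGC Ser — identical.
Synonymous differences: 1.

1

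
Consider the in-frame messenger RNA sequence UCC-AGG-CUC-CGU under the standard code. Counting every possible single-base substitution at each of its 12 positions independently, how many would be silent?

Codon 1 (UCC, Ser): 3 synonymous substitutions.
Codon 2 (AGG, Arg): 2 synonymous substitutions.
Codon 3 (CUC, Leu): 3 synonymous substitutions.
Codon 4 (CGU, Arg): 3 synonymous substitutions.
Total: 3 + 2 + 3 + 3 = 11.

11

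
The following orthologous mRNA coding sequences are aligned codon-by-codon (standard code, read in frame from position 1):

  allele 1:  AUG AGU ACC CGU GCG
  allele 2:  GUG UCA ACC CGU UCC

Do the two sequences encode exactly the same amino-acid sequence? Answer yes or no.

no

Codon 1: AUG Met / GUG Val — nonsynonymous.
Codon 2: AGU Ser / UCA Ser — synonymous.
Codon 3: ACC Thr / ACC Thr — identical.
Codon 4: CGU Arg / CGU Arg — identical.
Codon 5: GCG Ala / UCC Ser — nonsynonymous.
Nonsynonymous differences: 2 → different protein.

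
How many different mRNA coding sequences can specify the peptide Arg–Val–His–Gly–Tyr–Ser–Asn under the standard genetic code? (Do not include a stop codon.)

Arg: 6 codons.
Val: 4 codons.
His: 2 codons.
Gly: 4 codons.
Tyr: 2 codons.
Ser: 6 codons.
Asn: 2 codons.
6 × 4 × 2 × 4 × 2 × 6 × 2 = 4608.

4608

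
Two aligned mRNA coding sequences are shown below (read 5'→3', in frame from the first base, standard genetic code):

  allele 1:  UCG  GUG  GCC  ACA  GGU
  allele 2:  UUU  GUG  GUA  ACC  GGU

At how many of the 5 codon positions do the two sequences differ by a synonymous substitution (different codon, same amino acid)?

Codon 1: UCG Ser / UUU Phe — nonsynonymous.
Codon 2: GUG Val / GUG Val — identical.
Codon 3: GCC Ala / GUA Val — nonsynonymous.
Codon 4: ACA Thr / ACC Thr — synonymous.
Codon 5: GGU Gly / GGU Gly — identical.
Synonymous differences: 1.

1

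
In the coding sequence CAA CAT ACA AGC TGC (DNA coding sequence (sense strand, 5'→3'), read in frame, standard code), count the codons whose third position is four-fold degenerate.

Codon 1 CAA (Gln): third position 2-fold.
Codon 2 CAT (His): third position 2-fold.
Codon 3 ACA (Thr): third position 4-fold.
Codon 4 AGC (Ser): third position 2-fold.
Codon 5 TGC (Cys): third position 2-fold.
Four-fold degenerate third positions: 1.

1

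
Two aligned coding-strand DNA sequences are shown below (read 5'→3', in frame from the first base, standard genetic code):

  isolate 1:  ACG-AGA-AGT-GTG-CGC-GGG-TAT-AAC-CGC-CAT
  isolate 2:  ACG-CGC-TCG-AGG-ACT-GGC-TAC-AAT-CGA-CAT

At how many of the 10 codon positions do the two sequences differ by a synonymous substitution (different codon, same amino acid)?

Codon 1: ACG Thr / ACG Thr — identical.
Codon 2: AGA Arg / CGC Arg — synonymous.
Codon 3: AGT Ser / TCG Ser — synonymous.
Codon 4: GTG Val / AGG Arg — nonsynonymous.
Codon 5: CGC Arg / ACT Thr — nonsynonymous.
Codon 6: GGG Gly / GGC Gly — synonymous.
Codon 7: TAT Tyr / TAC Tyr — synonymous.
Codon 8: AAC Asn / AAT Asn — synonymous.
Codon 9: CGC Arg / CGA Arg — synonymous.
Codon 10: CAT His / CAT His — identical.
Synonymous differences: 6.

6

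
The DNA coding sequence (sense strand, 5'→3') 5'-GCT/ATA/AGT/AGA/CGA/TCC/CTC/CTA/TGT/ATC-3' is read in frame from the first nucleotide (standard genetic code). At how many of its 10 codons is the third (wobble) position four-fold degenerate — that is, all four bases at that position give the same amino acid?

5

Codon 1 GCT (Ala): third position 4-fold.
Codon 2 ATA (Ile): third position 3-fold.
Codon 3 AGT (Ser): third position 2-fold.
Codon 4 AGA (Arg): third position 2-fold.
Codon 5 CGA (Arg): third position 4-fold.
Codon 6 TCC (Ser): third position 4-fold.
Codon 7 CTC (Leu): third position 4-fold.
Codon 8 CTA (Leu): third position 4-fold.
Codon 9 TGT (Cys): third position 2-fold.
Codon 10 ATC (Ile): third position 3-fold.
Four-fold degenerate third positions: 5.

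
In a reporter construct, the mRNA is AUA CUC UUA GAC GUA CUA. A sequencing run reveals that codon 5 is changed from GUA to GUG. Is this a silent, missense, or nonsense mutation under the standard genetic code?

Position 15 falls in codon 5: GUA → Val.
After the substitution the codon is GUG → Val.
Both encode Val, so the change is synonymous.

silent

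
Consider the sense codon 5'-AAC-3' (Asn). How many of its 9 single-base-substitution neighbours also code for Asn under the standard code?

Position 1: none → 0 synonymous.
Position 2: none → 0 synonymous.
Position 3: AAT → 1 synonymous.
Total: 0 + 0 + 1 = 1.

1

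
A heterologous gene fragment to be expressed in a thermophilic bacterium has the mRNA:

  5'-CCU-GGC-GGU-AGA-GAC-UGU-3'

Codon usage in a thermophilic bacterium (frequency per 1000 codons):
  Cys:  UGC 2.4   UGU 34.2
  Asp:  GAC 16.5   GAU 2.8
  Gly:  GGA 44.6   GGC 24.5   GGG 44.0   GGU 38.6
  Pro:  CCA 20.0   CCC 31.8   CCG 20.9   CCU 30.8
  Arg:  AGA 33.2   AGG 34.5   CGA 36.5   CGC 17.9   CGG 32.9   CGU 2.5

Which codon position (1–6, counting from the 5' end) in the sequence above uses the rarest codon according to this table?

5

Codon 1 CCU (Pro): 30.8 per 1000.
Codon 2 GGC (Gly): 24.5 per 1000.
Codon 3 GGU (Gly): 38.6 per 1000.
Codon 4 AGA (Arg): 33.2 per 1000.
Codon 5 GAC (Asp): 16.5 per 1000.
Codon 6 UGU (Cys): 34.2 per 1000.
Lowest frequency is 16.5 at codon 5.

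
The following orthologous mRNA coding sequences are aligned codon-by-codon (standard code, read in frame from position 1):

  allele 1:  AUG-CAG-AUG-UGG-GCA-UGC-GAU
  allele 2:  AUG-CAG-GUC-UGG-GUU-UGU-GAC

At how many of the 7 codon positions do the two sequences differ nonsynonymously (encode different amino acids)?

2

Codon 1: AUG Met / AUG Met — identical.
Codon 2: CAG Gln / CAG Gln — identical.
Codon 3: AUG Met / GUC Val — nonsynonymous.
Codon 4: UGG Trp / UGG Trp — identical.
Codon 5: GCA Ala / GUU Val — nonsynonymous.
Codon 6: UGC Cys / UGU Cys — synonymous.
Codon 7: GAU Asp / GAC Asp — synonymous.
Nonsynonymous differences: 2.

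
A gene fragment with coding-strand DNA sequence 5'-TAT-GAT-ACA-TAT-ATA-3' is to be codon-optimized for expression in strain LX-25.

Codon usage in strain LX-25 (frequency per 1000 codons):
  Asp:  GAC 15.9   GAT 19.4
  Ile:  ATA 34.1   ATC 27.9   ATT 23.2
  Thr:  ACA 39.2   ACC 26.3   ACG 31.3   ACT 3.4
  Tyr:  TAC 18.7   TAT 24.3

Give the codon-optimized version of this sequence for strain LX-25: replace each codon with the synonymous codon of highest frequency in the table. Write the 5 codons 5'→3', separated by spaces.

TAT GAT ACA TAT ATA

Codon 1 (Tyr): best is TAT at 24.3.
Codon 2 (Asp): best is GAT at 19.4.
Codon 3 (Thr): best is ACA at 39.2.
Codon 4 (Tyr): best is TAT at 24.3.
Codon 5 (Ile): best is ATA at 34.1.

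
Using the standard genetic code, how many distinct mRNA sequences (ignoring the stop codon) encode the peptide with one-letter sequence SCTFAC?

Ser: 6 codons.
Cys: 2 codons.
Thr: 4 codons.
Phe: 2 codons.
Ala: 4 codons.
Cys: 2 codons.
6 × 2 × 4 × 2 × 4 × 2 = 768.

768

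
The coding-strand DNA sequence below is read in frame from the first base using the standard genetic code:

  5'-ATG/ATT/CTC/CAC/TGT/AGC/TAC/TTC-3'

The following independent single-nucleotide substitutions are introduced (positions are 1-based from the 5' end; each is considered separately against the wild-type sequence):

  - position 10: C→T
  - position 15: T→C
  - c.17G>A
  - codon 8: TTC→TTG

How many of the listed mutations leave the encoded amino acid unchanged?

Codon 4: CAC (His) → TAC (Tyr) — missense.
Codon 5: TGT (Cys) → TGC (Cys) — synonymous.
Codon 6: AGC (Ser) → AAC (Asn) — missense.
Codon 8: TTC (Phe) → TTG (Leu) — missense.
Synonymous: 1 of 4.

1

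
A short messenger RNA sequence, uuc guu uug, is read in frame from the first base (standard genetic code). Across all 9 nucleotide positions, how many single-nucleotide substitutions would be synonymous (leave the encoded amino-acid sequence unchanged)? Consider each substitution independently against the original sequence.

6

Codon 1 (UUC, Phe): 1 synonymous substitution.
Codon 2 (GUU, Val): 3 synonymous substitutions.
Codon 3 (UUG, Leu): 2 synonymous substitutions.
Total: 1 + 3 + 2 = 6.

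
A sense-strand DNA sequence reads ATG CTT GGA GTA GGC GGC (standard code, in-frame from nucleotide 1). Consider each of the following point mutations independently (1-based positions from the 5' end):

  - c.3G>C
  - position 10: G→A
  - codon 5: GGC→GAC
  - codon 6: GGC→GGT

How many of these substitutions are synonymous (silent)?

Codon 1: ATG (Met) → ATC (Ile) — missense.
Codon 4: GTA (Val) → ATA (Ile) — missense.
Codon 5: GGC (Gly) → GAC (Asp) — missense.
Codon 6: GGC (Gly) → GGT (Gly) — synonymous.
Synonymous: 1 of 4.

1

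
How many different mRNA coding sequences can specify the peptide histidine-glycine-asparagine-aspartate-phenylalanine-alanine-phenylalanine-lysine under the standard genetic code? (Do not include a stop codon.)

1024

His: 2 codons.
Gly: 4 codons.
Asn: 2 codons.
Asp: 2 codons.
Phe: 2 codons.
Ala: 4 codons.
Phe: 2 codons.
Lys: 2 codons.
2 × 4 × 2 × 2 × 2 × 4 × 2 × 2 = 1024.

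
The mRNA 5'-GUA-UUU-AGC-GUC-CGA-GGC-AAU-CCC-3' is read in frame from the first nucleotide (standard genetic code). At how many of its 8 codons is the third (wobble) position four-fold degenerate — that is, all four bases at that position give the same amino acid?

Codon 1 GUA (Val): third position 4-fold.
Codon 2 UUU (Phe): third position 2-fold.
Codon 3 AGC (Ser): third position 2-fold.
Codon 4 GUC (Val): third position 4-fold.
Codon 5 CGA (Arg): third position 4-fold.
Codon 6 GGC (Gly): third position 4-fold.
Codon 7 AAU (Asn): third position 2-fold.
Codon 8 CCC (Pro): third position 4-fold.
Four-fold degenerate third positions: 5.

5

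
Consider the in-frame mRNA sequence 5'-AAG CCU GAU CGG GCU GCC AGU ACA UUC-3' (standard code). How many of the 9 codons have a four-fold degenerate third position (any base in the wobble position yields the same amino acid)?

Codon 1 AAG (Lys): third position 2-fold.
Codon 2 CCU (Pro): third position 4-fold.
Codon 3 GAU (Asp): third position 2-fold.
Codon 4 CGG (Arg): third position 4-fold.
Codon 5 GCU (Ala): third position 4-fold.
Codon 6 GCC (Ala): third position 4-fold.
Codon 7 AGU (Ser): third position 2-fold.
Codon 8 ACA (Thr): third position 4-fold.
Codon 9 UUC (Phe): third position 2-fold.
Four-fold degenerate third positions: 5.

5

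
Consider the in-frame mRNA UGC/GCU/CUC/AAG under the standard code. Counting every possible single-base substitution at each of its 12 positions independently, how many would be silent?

8

Codon 1 (UGC, Cys): 1 synonymous substitution.
Codon 2 (GCU, Ala): 3 synonymous substitutions.
Codon 3 (CUC, Leu): 3 synonymous substitutions.
Codon 4 (AAG, Lys): 1 synonymous substitution.
Total: 1 + 3 + 3 + 1 = 8.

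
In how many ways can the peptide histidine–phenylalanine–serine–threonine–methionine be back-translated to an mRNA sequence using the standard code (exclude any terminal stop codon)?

His: 2 codons.
Phe: 2 codons.
Ser: 6 codons.
Thr: 4 codons.
Met: 1 codon.
2 × 2 × 6 × 4 × 1 = 96.

96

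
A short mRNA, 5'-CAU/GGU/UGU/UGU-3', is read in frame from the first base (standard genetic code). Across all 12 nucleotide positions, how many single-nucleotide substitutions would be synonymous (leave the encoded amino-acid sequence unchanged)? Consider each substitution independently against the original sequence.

Codon 1 (CAU, His): 1 synonymous substitution.
Codon 2 (GGU, Gly): 3 synonymous substitutions.
Codon 3 (UGU, Cys): 1 synonymous substitution.
Codon 4 (UGU, Cys): 1 synonymous substitution.
Total: 1 + 3 + 1 + 1 = 6.

6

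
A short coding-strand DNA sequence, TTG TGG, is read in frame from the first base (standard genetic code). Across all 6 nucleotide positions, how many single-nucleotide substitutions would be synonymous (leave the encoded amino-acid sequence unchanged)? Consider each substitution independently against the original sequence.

Codon 1 (TTG, Leu): 2 synonymous substitutions.
Codon 2 (TGG, Trp): 0 synonymous substitutions.
Total: 2 + 0 = 2.

2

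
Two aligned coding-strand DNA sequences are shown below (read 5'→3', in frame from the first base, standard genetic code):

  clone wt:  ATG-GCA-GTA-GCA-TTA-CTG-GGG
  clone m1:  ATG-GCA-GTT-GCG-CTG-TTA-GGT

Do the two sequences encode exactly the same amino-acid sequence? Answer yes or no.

yes

Codon 1: ATG Met / ATG Met — identical.
Codon 2: GCA Ala / GCA Ala — identical.
Codon 3: GTA Val / GTT Val — synonymous.
Codon 4: GCA Ala / GCG Ala — synonymous.
Codon 5: TTA Leu / CTG Leu — synonymous.
Codon 6: CTG Leu / TTA Leu — synonymous.
Codon 7: GGG Gly / GGT Gly — synonymous.
Nonsynonymous differences: 0 → same protein.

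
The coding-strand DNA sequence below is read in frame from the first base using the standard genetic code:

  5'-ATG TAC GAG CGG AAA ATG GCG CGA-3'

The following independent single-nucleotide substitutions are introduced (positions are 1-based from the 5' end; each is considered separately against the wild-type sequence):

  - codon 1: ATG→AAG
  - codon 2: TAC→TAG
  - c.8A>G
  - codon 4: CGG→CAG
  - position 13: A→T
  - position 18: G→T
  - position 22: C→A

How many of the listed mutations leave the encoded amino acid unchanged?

Codon 1: ATG (Met) → AAG (Lys) — missense.
Codon 2: TAC (Tyr) → TAG (Stop) — nonsense.
Codon 3: GAG (Glu) → GGG (Gly) — missense.
Codon 4: CGG (Arg) → CAG (Gln) — missense.
Codon 5: AAA (Lys) → TAA (Stop) — nonsense.
Codon 6: ATG (Met) → ATT (Ile) — missense.
Codon 8: CGA (Arg) → AGA (Arg) — synonymous.
Synonymous: 1 of 7.

1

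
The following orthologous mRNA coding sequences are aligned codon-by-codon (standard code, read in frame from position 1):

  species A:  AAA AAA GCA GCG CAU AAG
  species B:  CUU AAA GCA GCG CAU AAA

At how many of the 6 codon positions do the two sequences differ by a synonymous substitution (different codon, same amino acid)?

1

Codon 1: AAA Lys / CUU Leu — nonsynonymous.
Codon 2: AAA Lys / AAA Lys — identical.
Codon 3: GCA Ala / GCA Ala — identical.
Codon 4: GCG Ala / GCG Ala — identical.
Codon 5: CAU His / CAU His — identical.
Codon 6: AAG Lys / AAA Lys — synonymous.
Synonymous differences: 1.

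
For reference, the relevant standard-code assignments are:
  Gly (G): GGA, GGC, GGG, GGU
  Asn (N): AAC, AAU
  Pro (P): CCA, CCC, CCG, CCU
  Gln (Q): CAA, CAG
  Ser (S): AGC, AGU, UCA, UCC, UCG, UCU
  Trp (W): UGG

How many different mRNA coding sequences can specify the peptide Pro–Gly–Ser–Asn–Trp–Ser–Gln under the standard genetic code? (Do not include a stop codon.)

Pro: 4 codons.
Gly: 4 codons.
Ser: 6 codons.
Asn: 2 codons.
Trp: 1 codon.
Ser: 6 codons.
Gln: 2 codons.
4 × 4 × 6 × 2 × 1 × 6 × 2 = 2304.

2304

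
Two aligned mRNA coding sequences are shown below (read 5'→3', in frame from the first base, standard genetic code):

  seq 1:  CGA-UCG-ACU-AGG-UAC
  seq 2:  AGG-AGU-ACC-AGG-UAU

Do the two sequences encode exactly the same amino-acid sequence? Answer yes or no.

yes

Codon 1: CGA Arg / AGG Arg — synonymous.
Codon 2: UCG Ser / AGU Ser — synonymous.
Codon 3: ACU Thr / ACC Thr — synonymous.
Codon 4: AGG Arg / AGG Arg — identical.
Codon 5: UAC Tyr / UAU Tyr — synonymous.
Nonsynonymous differences: 0 → same protein.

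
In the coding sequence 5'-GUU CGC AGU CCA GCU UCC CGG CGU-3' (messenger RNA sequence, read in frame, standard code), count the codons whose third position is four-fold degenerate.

7

Codon 1 GUU (Val): third position 4-fold.
Codon 2 CGC (Arg): third position 4-fold.
Codon 3 AGU (Ser): third position 2-fold.
Codon 4 CCA (Pro): third position 4-fold.
Codon 5 GCU (Ala): third position 4-fold.
Codon 6 UCC (Ser): third position 4-fold.
Codon 7 CGG (Arg): third position 4-fold.
Codon 8 CGU (Arg): third position 4-fold.
Four-fold degenerate third positions: 7.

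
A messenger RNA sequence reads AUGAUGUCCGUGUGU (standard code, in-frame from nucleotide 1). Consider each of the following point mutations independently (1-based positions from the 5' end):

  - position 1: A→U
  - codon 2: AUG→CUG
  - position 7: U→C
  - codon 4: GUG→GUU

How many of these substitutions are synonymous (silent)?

Codon 1: AUG (Met) → UUG (Leu) — missense.
Codon 2: AUG (Met) → CUG (Leu) — missense.
Codon 3: UCC (Ser) → CCC (Pro) — missense.
Codon 4: GUG (Val) → GUU (Val) — synonymous.
Synonymous: 1 of 4.

1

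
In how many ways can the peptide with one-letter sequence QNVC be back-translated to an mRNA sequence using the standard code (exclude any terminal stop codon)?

Gln: 2 codons.
Asn: 2 codons.
Val: 4 codons.
Cys: 2 codons.
2 × 2 × 4 × 2 = 32.

32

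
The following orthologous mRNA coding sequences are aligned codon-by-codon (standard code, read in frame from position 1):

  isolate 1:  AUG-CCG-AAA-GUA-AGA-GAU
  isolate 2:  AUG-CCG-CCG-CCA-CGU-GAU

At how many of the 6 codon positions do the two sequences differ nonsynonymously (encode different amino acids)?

Codon 1: AUG Met / AUG Met — identical.
Codon 2: CCG Pro / CCG Pro — identical.
Codon 3: AAA Lys / CCG Pro — nonsynonymous.
Codon 4: GUA Val / CCA Pro — nonsynonymous.
Codon 5: AGA Arg / CGU Arg — synonymous.
Codon 6: GAU Asp / GAU Asp — identical.
Nonsynonymous differences: 2.

2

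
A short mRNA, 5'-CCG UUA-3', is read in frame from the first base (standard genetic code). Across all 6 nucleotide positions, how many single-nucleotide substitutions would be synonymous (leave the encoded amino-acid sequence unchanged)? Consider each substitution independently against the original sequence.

5

Codon 1 (CCG, Pro): 3 synonymous substitutions.
Codon 2 (UUA, Leu): 2 synonymous substitutions.
Total: 3 + 2 = 5.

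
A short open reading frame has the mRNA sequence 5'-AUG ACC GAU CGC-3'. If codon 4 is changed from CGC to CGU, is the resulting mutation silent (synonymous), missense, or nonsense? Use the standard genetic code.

silent

Position 12 falls in codon 4: CGC → Arg.
After the substitution the codon is CGU → Arg.
Both encode Arg, so the change is synonymous.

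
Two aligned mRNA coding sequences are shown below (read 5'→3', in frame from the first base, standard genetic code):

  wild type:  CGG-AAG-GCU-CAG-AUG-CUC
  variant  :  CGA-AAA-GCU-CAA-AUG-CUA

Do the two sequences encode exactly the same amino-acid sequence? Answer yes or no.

Codon 1: CGG Arg / CGA Arg — synonymous.
Codon 2: AAG Lys / AAA Lys — synonymous.
Codon 3: GCU Ala / GCU Ala — identical.
Codon 4: CAG Gln / CAA Gln — synonymous.
Codon 5: AUG Met / AUG Met — identical.
Codon 6: CUC Leu / CUA Leu — synonymous.
Nonsynonymous differences: 0 → same protein.

yes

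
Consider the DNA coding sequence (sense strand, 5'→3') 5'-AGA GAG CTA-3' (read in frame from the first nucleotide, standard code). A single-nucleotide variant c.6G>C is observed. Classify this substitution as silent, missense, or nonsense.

Position 6 falls in codon 2: GAG → Glu.
After the substitution the codon is GAC → Asp.
Glu ≠ Asp, so this is a missense mutation.

missense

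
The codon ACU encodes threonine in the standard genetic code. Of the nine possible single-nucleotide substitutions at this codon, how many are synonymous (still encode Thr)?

3

Position 1: none → 0 synonymous.
Position 2: none → 0 synonymous.
Position 3: ACC, ACA, ACG → 3 synonymous.
Total: 0 + 0 + 3 = 3.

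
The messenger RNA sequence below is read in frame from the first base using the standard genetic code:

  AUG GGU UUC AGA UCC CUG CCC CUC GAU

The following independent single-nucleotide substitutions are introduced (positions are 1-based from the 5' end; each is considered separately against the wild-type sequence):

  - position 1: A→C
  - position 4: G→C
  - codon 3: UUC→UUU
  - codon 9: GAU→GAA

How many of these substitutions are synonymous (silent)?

1

Codon 1: AUG (Met) → CUG (Leu) — missense.
Codon 2: GGU (Gly) → CGU (Arg) — missense.
Codon 3: UUC (Phe) → UUU (Phe) — synonymous.
Codon 9: GAU (Asp) → GAA (Glu) — missense.
Synonymous: 1 of 4.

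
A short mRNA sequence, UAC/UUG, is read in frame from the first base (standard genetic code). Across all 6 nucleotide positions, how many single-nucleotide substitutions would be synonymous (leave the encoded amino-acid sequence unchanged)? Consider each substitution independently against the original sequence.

Codon 1 (UAC, Tyr): 1 synonymous substitution.
Codon 2 (UUG, Leu): 2 synonymous substitutions.
Total: 1 + 2 = 3.

3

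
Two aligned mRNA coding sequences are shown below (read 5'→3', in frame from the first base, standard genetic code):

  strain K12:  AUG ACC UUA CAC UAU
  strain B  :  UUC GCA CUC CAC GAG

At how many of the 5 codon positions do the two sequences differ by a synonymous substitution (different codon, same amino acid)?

1

Codon 1: AUG Met / UUC Phe — nonsynonymous.
Codon 2: ACC Thr / GCA Ala — nonsynonymous.
Codon 3: UUA Leu / CUC Leu — synonymous.
Codon 4: CAC His / CAC His — identical.
Codon 5: UAU Tyr / GAG Glu — nonsynonymous.
Synonymous differences: 1.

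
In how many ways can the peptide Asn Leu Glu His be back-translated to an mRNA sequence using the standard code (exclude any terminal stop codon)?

Asn: 2 codons.
Leu: 6 codons.
Glu: 2 codons.
His: 2 codons.
2 × 6 × 2 × 2 = 48.

48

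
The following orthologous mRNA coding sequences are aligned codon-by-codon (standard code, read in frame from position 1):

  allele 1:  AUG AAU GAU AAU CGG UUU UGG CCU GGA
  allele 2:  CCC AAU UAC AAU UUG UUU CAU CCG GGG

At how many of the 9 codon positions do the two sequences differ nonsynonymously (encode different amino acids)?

4

Codon 1: AUG Met / CCC Pro — nonsynonymous.
Codon 2: AAU Asn / AAU Asn — identical.
Codon 3: GAU Asp / UAC Tyr — nonsynonymous.
Codon 4: AAU Asn / AAU Asn — identical.
Codon 5: CGG Arg / UUG Leu — nonsynonymous.
Codon 6: UUU Phe / UUU Phe — identical.
Codon 7: UGG Trp / CAU His — nonsynonymous.
Codon 8: CCU Pro / CCG Pro — synonymous.
Codon 9: GGA Gly / GGG Gly — synonymous.
Nonsynonymous differences: 4.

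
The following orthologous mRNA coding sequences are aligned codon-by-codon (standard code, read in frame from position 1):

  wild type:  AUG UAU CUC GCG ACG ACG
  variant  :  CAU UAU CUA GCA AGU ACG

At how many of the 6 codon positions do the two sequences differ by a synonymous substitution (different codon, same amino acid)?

2

Codon 1: AUG Met / CAU His — nonsynonymous.
Codon 2: UAU Tyr / UAU Tyr — identical.
Codon 3: CUC Leu / CUA Leu — synonymous.
Codon 4: GCG Ala / GCA Ala — synonymous.
Codon 5: ACG Thr / AGU Ser — nonsynonymous.
Codon 6: ACG Thr / ACG Thr — identical.
Synonymous differences: 2.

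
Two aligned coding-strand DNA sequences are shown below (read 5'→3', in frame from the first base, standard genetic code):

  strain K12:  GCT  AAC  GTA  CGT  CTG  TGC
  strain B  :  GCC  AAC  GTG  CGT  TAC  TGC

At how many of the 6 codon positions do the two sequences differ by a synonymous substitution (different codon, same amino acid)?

Codon 1: GCT Ala / GCC Ala — synonymous.
Codon 2: AAC Asn / AAC Asn — identical.
Codon 3: GTA Val / GTG Val — synonymous.
Codon 4: CGT Arg / CGT Arg — identical.
Codon 5: CTG Leu / TAC Tyr — nonsynonymous.
Codon 6: TGC Cys / TGC Cys — identical.
Synonymous differences: 2.

2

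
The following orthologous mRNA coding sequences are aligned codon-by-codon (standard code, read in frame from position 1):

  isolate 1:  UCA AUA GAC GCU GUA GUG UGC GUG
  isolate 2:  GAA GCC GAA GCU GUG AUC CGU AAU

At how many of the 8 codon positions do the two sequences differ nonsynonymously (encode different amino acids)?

6

Codon 1: UCA Ser / GAA Glu — nonsynonymous.
Codon 2: AUA Ile / GCC Ala — nonsynonymous.
Codon 3: GAC Asp / GAA Glu — nonsynonymous.
Codon 4: GCU Ala / GCU Ala — identical.
Codon 5: GUA Val / GUG Val — synonymous.
Codon 6: GUG Val / AUC Ile — nonsynonymous.
Codon 7: UGC Cys / CGU Arg — nonsynonymous.
Codon 8: GUG Val / AAU Asn — nonsynonymous.
Nonsynonymous differences: 6.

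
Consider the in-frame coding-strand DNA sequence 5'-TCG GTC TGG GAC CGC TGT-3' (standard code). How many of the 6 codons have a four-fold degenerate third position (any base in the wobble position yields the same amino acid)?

3

Codon 1 TCG (Ser): third position 4-fold.
Codon 2 GTC (Val): third position 4-fold.
Codon 3 TGG (Trp): third position 1-fold.
Codon 4 GAC (Asp): third position 2-fold.
Codon 5 CGC (Arg): third position 4-fold.
Codon 6 TGT (Cys): third position 2-fold.
Four-fold degenerate third positions: 3.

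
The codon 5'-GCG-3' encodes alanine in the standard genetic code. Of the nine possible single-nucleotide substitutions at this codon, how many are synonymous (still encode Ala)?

3

Position 1: none → 0 synonymous.
Position 2: none → 0 synonymous.
Position 3: GCU, GCC, GCA → 3 synonymous.
Total: 0 + 0 + 3 = 3.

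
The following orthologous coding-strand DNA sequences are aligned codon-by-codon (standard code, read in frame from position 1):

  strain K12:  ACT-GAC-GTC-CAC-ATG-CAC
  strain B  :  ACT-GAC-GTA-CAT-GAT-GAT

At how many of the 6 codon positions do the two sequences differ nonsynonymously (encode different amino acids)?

Codon 1: ACT Thr / ACT Thr — identical.
Codon 2: GAC Asp / GAC Asp — identical.
Codon 3: GTC Val / GTA Val — synonymous.
Codon 4: CAC His / CAT His — synonymous.
Codon 5: ATG Met / GAT Asp — nonsynonymous.
Codon 6: CAC His / GAT Asp — nonsynonymous.
Nonsynonymous differences: 2.

2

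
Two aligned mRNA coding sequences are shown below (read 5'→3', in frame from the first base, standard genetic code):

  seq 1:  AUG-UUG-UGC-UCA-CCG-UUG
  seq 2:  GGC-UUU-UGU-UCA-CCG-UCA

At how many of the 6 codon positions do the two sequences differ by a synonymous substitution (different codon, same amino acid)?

Codon 1: AUG Met / GGC Gly — nonsynonymous.
Codon 2: UUG Leu / UUU Phe — nonsynonymous.
Codon 3: UGC Cys / UGU Cys — synonymous.
Codon 4: UCA Ser / UCA Ser — identical.
Codon 5: CCG Pro / CCG Pro — identical.
Codon 6: UUG Leu / UCA Ser — nonsynonymous.
Synonymous differences: 1.

1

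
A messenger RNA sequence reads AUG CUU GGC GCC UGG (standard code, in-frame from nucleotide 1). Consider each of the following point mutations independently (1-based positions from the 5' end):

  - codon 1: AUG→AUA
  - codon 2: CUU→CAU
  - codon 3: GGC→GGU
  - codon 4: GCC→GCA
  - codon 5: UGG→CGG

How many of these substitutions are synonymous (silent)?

Codon 1: AUG (Met) → AUA (Ile) — missense.
Codon 2: CUU (Leu) → CAU (His) — missense.
Codon 3: GGC (Gly) → GGU (Gly) — synonymous.
Codon 4: GCC (Ala) → GCA (Ala) — synonymous.
Codon 5: UGG (Trp) → CGG (Arg) — missense.
Synonymous: 2 of 5.

2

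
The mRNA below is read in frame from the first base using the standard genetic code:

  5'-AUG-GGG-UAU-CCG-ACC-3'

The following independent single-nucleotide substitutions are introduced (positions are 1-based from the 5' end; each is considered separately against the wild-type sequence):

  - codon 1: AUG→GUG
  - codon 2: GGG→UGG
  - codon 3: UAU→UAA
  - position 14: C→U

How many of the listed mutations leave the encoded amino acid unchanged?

Codon 1: AUG (Met) → GUG (Val) — missense.
Codon 2: GGG (Gly) → UGG (Trp) — missense.
Codon 3: UAU (Tyr) → UAA (Stop) — nonsense.
Codon 5: ACC (Thr) → AUC (Ile) — missense.
Synonymous: 0 of 4.

0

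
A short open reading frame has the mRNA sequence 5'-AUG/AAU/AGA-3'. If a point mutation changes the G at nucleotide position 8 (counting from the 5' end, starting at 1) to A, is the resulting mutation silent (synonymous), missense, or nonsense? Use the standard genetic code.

missense

Position 8 falls in codon 3: AGA → Arg.
After the substitution the codon is AAA → Lys.
Arg ≠ Lys, so this is a missense mutation.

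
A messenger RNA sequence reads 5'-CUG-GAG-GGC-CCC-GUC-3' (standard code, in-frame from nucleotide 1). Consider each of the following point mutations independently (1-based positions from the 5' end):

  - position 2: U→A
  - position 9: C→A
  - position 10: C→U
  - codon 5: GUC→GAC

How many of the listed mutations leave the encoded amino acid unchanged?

1

Codon 1: CUG (Leu) → CAG (Gln) — missense.
Codon 3: GGC (Gly) → GGA (Gly) — synonymous.
Codon 4: CCC (Pro) → UCC (Ser) — missense.
Codon 5: GUC (Val) → GAC (Asp) — missense.
Synonymous: 1 of 4.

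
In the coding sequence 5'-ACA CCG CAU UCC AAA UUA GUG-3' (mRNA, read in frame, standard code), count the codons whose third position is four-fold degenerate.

4

Codon 1 ACA (Thr): third position 4-fold.
Codon 2 CCG (Pro): third position 4-fold.
Codon 3 CAU (His): third position 2-fold.
Codon 4 UCC (Ser): third position 4-fold.
Codon 5 AAA (Lys): third position 2-fold.
Codon 6 UUA (Leu): third position 2-fold.
Codon 7 GUG (Val): third position 4-fold.
Four-fold degenerate third positions: 4.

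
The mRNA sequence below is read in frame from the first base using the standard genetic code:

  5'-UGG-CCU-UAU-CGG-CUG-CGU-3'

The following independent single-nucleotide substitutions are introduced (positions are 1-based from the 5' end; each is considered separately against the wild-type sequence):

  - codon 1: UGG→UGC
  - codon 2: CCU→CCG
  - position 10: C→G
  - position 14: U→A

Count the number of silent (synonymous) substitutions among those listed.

1

Codon 1: UGG (Trp) → UGC (Cys) — missense.
Codon 2: CCU (Pro) → CCG (Pro) — synonymous.
Codon 4: CGG (Arg) → GGG (Gly) — missense.
Codon 5: CUG (Leu) → CAG (Gln) — missense.
Synonymous: 1 of 4.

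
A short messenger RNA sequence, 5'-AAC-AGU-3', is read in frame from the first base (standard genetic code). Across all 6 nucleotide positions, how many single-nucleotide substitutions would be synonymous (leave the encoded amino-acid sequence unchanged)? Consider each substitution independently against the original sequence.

Codon 1 (AAC, Asn): 1 synonymous substitution.
Codon 2 (AGU, Ser): 1 synonymous substitution.
Total: 1 + 1 = 2.

2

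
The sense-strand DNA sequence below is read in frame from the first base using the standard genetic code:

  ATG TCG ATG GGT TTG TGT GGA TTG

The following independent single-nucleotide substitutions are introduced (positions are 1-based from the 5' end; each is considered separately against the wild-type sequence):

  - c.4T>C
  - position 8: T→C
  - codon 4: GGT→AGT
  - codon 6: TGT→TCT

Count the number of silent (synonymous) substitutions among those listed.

Codon 2: TCG (Ser) → CCG (Pro) — missense.
Codon 3: ATG (Met) → ACG (Thr) — missense.
Codon 4: GGT (Gly) → AGT (Ser) — missense.
Codon 6: TGT (Cys) → TCT (Ser) — missense.
Synonymous: 0 of 4.

0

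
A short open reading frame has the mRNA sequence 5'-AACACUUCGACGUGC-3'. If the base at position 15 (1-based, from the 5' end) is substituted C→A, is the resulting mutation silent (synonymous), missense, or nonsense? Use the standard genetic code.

nonsense

Position 15 falls in codon 5: UGC → Cys.
After the substitution the codon is UGA → Stop.
The new codon is a stop codon, so this is a nonsense mutation.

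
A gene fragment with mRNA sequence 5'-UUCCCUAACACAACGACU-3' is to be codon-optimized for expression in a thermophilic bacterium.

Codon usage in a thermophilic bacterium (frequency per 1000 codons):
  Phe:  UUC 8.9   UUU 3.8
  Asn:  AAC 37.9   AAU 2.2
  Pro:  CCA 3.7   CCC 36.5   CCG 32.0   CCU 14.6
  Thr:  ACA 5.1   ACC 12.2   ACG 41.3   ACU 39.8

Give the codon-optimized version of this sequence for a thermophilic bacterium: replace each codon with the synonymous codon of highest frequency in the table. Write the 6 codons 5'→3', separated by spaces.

Codon 1 (Phe): best is UUC at 8.9.
Codon 2 (Pro): best is CCC at 36.5.
Codon 3 (Asn): best is AAC at 37.9.
Codon 4 (Thr): best is ACG at 41.3.
Codon 5 (Thr): best is ACG at 41.3.
Codon 6 (Thr): best is ACG at 41.3.

UUC CCC AAC ACG ACG ACG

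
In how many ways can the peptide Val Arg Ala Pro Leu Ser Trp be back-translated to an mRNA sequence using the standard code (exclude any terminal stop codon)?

13824

Val: 4 codons.
Arg: 6 codons.
Ala: 4 codons.
Pro: 4 codons.
Leu: 6 codons.
Ser: 6 codons.
Trp: 1 codon.
4 × 6 × 4 × 4 × 6 × 6 × 1 = 13824.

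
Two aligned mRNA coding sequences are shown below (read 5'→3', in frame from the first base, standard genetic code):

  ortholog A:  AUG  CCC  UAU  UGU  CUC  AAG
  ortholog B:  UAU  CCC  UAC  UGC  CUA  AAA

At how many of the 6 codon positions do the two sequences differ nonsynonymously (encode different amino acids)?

Codon 1: AUG Met / UAU Tyr — nonsynonymous.
Codon 2: CCC Pro / CCC Pro — identical.
Codon 3: UAU Tyr / UAC Tyr — synonymous.
Codon 4: UGU Cys / UGC Cys — synonymous.
Codon 5: CUC Leu / CUA Leu — synonymous.
Codon 6: AAG Lys / AAA Lys — synonymous.
Nonsynonymous differences: 1.

1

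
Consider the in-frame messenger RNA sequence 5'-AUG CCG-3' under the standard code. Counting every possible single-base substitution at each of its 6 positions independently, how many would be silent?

Codon 1 (AUG, Met): 0 synonymous substitutions.
Codon 2 (CCG, Pro): 3 synonymous substitutions.
Total: 0 + 3 = 3.

3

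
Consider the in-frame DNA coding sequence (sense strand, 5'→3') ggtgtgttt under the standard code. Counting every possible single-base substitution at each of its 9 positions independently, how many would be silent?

7

Codon 1 (GGT, Gly): 3 synonymous substitutions.
Codon 2 (GTG, Val): 3 synonymous substitutions.
Codon 3 (TTT, Phe): 1 synonymous substitution.
Total: 3 + 3 + 1 = 7.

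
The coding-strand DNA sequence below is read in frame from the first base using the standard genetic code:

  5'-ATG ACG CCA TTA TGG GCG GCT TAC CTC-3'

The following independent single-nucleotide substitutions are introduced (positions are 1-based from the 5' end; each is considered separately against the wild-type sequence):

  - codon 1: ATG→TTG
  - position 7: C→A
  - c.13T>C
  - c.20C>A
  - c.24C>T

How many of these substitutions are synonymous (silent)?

Codon 1: ATG (Met) → TTG (Leu) — missense.
Codon 3: CCA (Pro) → ACA (Thr) — missense.
Codon 5: TGG (Trp) → CGG (Arg) — missense.
Codon 7: GCT (Ala) → GAT (Asp) — missense.
Codon 8: TAC (Tyr) → TAT (Tyr) — synonymous.
Synonymous: 1 of 5.

1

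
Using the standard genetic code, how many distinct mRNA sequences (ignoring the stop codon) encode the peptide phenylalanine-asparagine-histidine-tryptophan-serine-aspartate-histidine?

Phe: 2 codons.
Asn: 2 codons.
His: 2 codons.
Trp: 1 codon.
Ser: 6 codons.
Asp: 2 codons.
His: 2 codons.
2 × 2 × 2 × 1 × 6 × 2 × 2 = 192.

192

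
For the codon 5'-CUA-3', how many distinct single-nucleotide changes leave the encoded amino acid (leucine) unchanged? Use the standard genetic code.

Position 1: UUA → 1 synonymous.
Position 2: none → 0 synonymous.
Position 3: CUU, CUC, CUG → 3 synonymous.
Total: 1 + 0 + 3 = 4.

4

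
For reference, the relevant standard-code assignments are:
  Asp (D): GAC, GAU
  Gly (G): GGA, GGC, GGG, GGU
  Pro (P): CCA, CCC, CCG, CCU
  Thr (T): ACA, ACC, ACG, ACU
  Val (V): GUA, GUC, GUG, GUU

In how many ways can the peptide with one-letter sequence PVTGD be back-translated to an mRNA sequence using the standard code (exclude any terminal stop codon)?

Pro: 4 codons.
Val: 4 codons.
Thr: 4 codons.
Gly: 4 codons.
Asp: 2 codons.
4 × 4 × 4 × 4 × 2 = 512.

512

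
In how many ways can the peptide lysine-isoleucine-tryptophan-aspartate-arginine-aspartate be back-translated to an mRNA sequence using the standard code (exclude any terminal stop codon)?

144

Lys: 2 codons.
Ile: 3 codons.
Trp: 1 codon.
Asp: 2 codons.
Arg: 6 codons.
Asp: 2 codons.
2 × 3 × 1 × 2 × 6 × 2 = 144.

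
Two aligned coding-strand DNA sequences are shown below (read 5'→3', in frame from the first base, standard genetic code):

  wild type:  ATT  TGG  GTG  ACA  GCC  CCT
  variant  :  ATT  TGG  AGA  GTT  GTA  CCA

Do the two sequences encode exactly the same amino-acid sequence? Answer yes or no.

Codon 1: ATT Ile / ATT Ile — identical.
Codon 2: TGG Trp / TGG Trp — identical.
Codon 3: GTG Val / AGA Arg — nonsynonymous.
Codon 4: ACA Thr / GTT Val — nonsynonymous.
Codon 5: GCC Ala / GTA Val — nonsynonymous.
Codon 6: CCT Pro / CCA Pro — synonymous.
Nonsynonymous differences: 3 → different protein.

no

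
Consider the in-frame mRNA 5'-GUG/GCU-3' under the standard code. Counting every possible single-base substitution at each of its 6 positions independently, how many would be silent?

Codon 1 (GUG, Val): 3 synonymous substitutions.
Codon 2 (GCU, Ala): 3 synonymous substitutions.
Total: 3 + 3 = 6.

6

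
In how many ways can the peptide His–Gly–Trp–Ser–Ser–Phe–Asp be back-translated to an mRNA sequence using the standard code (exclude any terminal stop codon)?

1152

His: 2 codons.
Gly: 4 codons.
Trp: 1 codon.
Ser: 6 codons.
Ser: 6 codons.
Phe: 2 codons.
Asp: 2 codons.
2 × 4 × 1 × 6 × 6 × 2 × 2 = 1152.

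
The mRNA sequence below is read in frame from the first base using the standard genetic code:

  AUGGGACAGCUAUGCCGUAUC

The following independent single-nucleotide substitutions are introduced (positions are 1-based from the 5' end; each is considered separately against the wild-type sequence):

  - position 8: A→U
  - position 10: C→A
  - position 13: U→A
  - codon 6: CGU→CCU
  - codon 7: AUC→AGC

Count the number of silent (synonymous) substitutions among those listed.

Codon 3: CAG (Gln) → CUG (Leu) — missense.
Codon 4: CUA (Leu) → AUA (Ile) — missense.
Codon 5: UGC (Cys) → AGC (Ser) — missense.
Codon 6: CGU (Arg) → CCU (Pro) — missense.
Codon 7: AUC (Ile) → AGC (Ser) — missense.
Synonymous: 0 of 5.

0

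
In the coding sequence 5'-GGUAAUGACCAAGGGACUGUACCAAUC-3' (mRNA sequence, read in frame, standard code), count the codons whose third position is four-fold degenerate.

Codon 1 GGU (Gly): third position 4-fold.
Codon 2 AAU (Asn): third position 2-fold.
Codon 3 GAC (Asp): third position 2-fold.
Codon 4 CAA (Gln): third position 2-fold.
Codon 5 GGG (Gly): third position 4-fold.
Codon 6 ACU (Thr): third position 4-fold.
Codon 7 GUA (Val): third position 4-fold.
Codon 8 CCA (Pro): third position 4-fold.
Codon 9 AUC (Ile): third position 3-fold.
Four-fold degenerate third positions: 5.

5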